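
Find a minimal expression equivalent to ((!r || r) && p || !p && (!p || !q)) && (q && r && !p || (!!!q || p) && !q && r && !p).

r && !p

((!r || r) && p || !p && (!p || !q)) && (q && r && !p || (!!!q || p) && !q && r && !p)
= (p || !p && (!p || !q)) && (q && r && !p || (!!!q || p) && !q && r && !p)   [complement / identity]
= (p || !p) && (q && r && !p || (!!!q || p) && !q && r && !p)   [absorption]
= (p || !p) && (q && r && !p || (!q || p) && !q && r && !p)   [double negation]
= (p || !p) && (q && r && !p || !q && r && !p)   [absorption]
= (p || !p) && r && !p   [distribution]
= r && !p   [complement / identity]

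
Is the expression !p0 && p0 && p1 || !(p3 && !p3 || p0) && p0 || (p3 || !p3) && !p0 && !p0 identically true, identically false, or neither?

!p0 && p0 && p1 || !(p3 && !p3 || p0) && p0 || (p3 || !p3) && !p0 && !p0
= !p0 && p0 && p1 || !p0 && p0 || (p3 || !p3) && !p0 && !p0   — complement / identity
= !p0 && p0 || (p3 || !p3) && !p0 && !p0   — absorption
= !p0 && p0 || !p0 && !p0   — complement / identity
= !p0   — distribution
This depends on p0, so it is not a constant.

neither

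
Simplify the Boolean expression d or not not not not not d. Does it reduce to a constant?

d or not not not not not d
= d or not not not d   [double negation]
= d or not d   [double negation]
= True   [complement]

True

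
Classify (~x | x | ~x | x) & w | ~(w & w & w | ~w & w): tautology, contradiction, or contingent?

tautology

(~x | x | ~x | x) & w | ~(w & w & w | ~w & w)
= (~x | x) & w | ~(w & w & w | ~w & w)   (idempotence)
= w | ~(w & w & w | ~w & w)   (complement / identity)
= w | ~(w & w | ~w & w)   (idempotence)
= w | ~w   (distribution)
= 1   (complement)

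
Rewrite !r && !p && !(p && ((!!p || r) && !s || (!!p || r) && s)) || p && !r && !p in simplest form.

!r && !p

!r && !p && !(p && ((!!p || r) && !s || (!!p || r) && s)) || p && !r && !p
= !r && !p && !(p && (!!p || r)) || p && !r && !p   (distribution)
= !r && !p && !(p && (p || r)) || p && !r && !p   (double negation)
= !r && !p && !p || p && !r && !p   (absorption)
= !r && !p   (distribution)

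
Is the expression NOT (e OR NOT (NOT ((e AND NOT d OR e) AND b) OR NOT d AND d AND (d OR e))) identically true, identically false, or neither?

neither

NOT (e OR NOT (NOT ((e AND NOT d OR e) AND b) OR NOT d AND d AND (d OR e)))
= NOT (e OR NOT (NOT ((e AND NOT d OR e) AND b) OR NOT d AND d))   [absorption]
= NOT (e OR NOT NOT ((e AND NOT d OR e) AND b))   [complement / identity]
= NOT (e OR NOT NOT (e AND b))   [absorption]
= NOT (e OR e AND b)   [double negation]
= NOT e   [absorption]
This depends on e, so it is not a constant.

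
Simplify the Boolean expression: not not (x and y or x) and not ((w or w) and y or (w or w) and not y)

not not (x and y or x) and not ((w or w) and y or (w or w) and not y)
= not not (x and y or x) and not (w or w)   — distribution
= not not x and not (w or w)   — absorption
= not not x and not w   — idempotence
= x and not w   — double negation

x and not w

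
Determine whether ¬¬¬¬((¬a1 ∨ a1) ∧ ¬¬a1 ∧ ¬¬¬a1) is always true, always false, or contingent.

¬¬¬¬((¬a1 ∨ a1) ∧ ¬¬a1 ∧ ¬¬¬a1)
= ¬¬¬¬(¬¬a1 ∧ ¬¬¬a1)
= ¬¬¬(¬a1 ∨ ¬¬a1)
= ¬¬(a1 ∧ ¬a1)
= a1 ∧ ¬a1
= False

always false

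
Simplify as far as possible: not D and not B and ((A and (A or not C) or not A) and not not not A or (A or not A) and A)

not D and not B

not D and not B and ((A and (A or not C) or not A) and not not not A or (A or not A) and A)
= not D and not B and ((A and (A or not C) or not A) and not A or (A or not A) and A)   (double negation)
= not D and not B and ((A or not A) and not A or (A or not A) and A)   (absorption)
= not D and not B and (A or not A)   (distribution)
= not D and not B   (complement / identity)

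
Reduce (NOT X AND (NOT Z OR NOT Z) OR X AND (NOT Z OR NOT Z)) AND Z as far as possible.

(NOT X AND (NOT Z OR NOT Z) OR X AND (NOT Z OR NOT Z)) AND Z
= (NOT Z OR NOT Z) AND Z   [distribution]
= NOT Z AND Z   [idempotence]
= FALSE   [complement]

FALSE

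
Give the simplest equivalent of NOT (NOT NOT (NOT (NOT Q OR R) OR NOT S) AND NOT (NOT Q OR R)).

NOT Q OR R

NOT (NOT NOT (NOT (NOT Q OR R) OR NOT S) AND NOT (NOT Q OR R))
= NOT ((NOT (NOT Q OR R) OR NOT S) AND NOT (NOT Q OR R))   (double negation)
= NOT NOT (NOT Q OR R)   (absorption)
= NOT Q OR R   (double negation)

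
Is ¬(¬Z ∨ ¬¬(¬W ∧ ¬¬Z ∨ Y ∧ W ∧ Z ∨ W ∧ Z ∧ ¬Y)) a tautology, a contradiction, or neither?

contradiction

¬(¬Z ∨ ¬¬(¬W ∧ ¬¬Z ∨ Y ∧ W ∧ Z ∨ W ∧ Z ∧ ¬Y))
= ¬(¬Z ∨ ¬¬(¬W ∧ ¬¬Z ∨ W ∧ Z))   (distribution)
= ¬(¬Z ∨ ¬¬(¬W ∧ Z ∨ W ∧ Z))   (double negation)
= Z ∧ ¬(¬W ∧ Z ∨ W ∧ Z)   (De Morgan)
= Z ∧ ¬Z   (distribution)
= False   (complement)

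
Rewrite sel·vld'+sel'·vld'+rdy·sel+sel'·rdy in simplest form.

sel·vld'+sel'·vld'+rdy·sel+sel'·rdy
= vld'+rdy·sel+sel'·rdy   (distribution)
= vld'+rdy   (distribution)

vld'+rdy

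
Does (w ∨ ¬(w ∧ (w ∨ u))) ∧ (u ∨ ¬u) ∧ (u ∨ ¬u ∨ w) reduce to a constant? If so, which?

(w ∨ ¬(w ∧ (w ∨ u))) ∧ (u ∨ ¬u) ∧ (u ∨ ¬u ∨ w)
= (w ∨ ¬w) ∧ (u ∨ ¬u) ∧ (u ∨ ¬u ∨ w)   [absorption]
= (w ∨ ¬w) ∧ (u ∨ ¬u)   [absorption]
= u ∨ ¬u   [complement / identity]
= True   [complement]

yes, True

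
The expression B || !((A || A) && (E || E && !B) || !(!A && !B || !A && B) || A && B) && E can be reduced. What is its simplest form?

B || !((A || A) && (E || E && !B) || !(!A && !B || !A && B) || A && B) && E
= B || !((A || A) && (E || E && !B) || !!A || A && B) && E   [distribution]
= B || !((A || A) && (E || E && !B) || A || A && B) && E   [double negation]
= B || !((A || A) && E || A || A && B) && E   [absorption]
= B || !(A && E || A || A && B) && E   [idempotence]
= B || !(A || A && B) && E   [absorption]
= B || !A && E   [absorption]

B || !A && E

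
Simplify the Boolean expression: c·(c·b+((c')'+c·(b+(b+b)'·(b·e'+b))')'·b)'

c·b'

c·(c·b+((c')'+c·(b+(b+b)'·(b·e'+b))')'·b)'
= c·(c·b+((c')'+c·(b+(b+b)'·b)')'·b)'   (absorption)
= c·(c·b+(c+c·(b+(b+b)'·b)')'·b)'   (double negation)
= c·(c·b+(c+c·(b+b'·b)')'·b)'   (idempotence)
= c·(c·b+(c+c·b')'·b)'   (complement / identity)
= c·(c·b+c'·b)'   (absorption)
= c·b'   (distribution)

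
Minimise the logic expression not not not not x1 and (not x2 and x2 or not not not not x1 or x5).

x1

not not not not x1 and (not x2 and x2 or not not not not x1 or x5)
= not not not not x1 and (not not not not x1 or x5)   [complement / identity]
= not not not not x1   [absorption]
= not not x1   [double negation]
= x1   [double negation]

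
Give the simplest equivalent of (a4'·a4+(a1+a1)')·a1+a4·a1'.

a4·a1'

(a4'·a4+(a1+a1)')·a1+a4·a1'
= (a4'·a4+a1')·a1+a4·a1'
= a1'·a1+a4·a1'
= a4·a1'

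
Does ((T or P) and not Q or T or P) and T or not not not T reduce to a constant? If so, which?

yes, True

((T or P) and not Q or T or P) and T or not not not T
= (T or P) and T or not not not T
= (T or P) and T or not T
= T or not T
= True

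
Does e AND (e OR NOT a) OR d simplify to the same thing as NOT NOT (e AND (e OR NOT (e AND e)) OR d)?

E1: e AND (e OR NOT a) OR d
    = e OR d
E2: NOT NOT (e AND (e OR NOT (e AND e)) OR d)
    = NOT NOT (e AND (e OR NOT e) OR d)
    = NOT NOT (e OR d)
    = e OR d
Both reduce to e OR d, so they are equivalent.

Yes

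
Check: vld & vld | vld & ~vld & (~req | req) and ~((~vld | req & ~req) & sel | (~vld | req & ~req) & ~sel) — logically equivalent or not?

E1: vld & vld | vld & ~vld & (~req | req)
    = vld & vld | vld & ~vld   [complement / identity]
    = vld   [distribution]
E2: ~((~vld | req & ~req) & sel | (~vld | req & ~req) & ~sel)
    = ~(~vld | req & ~req)   [distribution]
    = ~~vld   [complement / identity]
    = vld   [double negation]
Both reduce to vld, so they are equivalent.

Yes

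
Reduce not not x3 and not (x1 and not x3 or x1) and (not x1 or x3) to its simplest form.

x3 and not x1

not not x3 and not (x1 and not x3 or x1) and (not x1 or x3)
= x3 and not (x1 and not x3 or x1) and (not x1 or x3)   — double negation
= x3 and not x1 and (not x1 or x3)   — absorption
= x3 and not x1   — absorption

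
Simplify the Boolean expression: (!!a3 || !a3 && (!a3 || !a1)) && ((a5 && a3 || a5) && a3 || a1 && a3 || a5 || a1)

a5 || a1

(!!a3 || !a3 && (!a3 || !a1)) && ((a5 && a3 || a5) && a3 || a1 && a3 || a5 || a1)
= (!!a3 || !a3 && (!a3 || !a1)) && ((a5 && a3 || a5 || a1) && a3 || a5 || a1)   — distribution
= (!!a3 || !a3) && ((a5 && a3 || a5 || a1) && a3 || a5 || a1)   — absorption
= (a3 || !a3) && ((a5 && a3 || a5 || a1) && a3 || a5 || a1)   — double negation
= (a3 || !a3) && ((a5 || a1) && a3 || a5 || a1)   — absorption
= (a3 || !a3) && (a5 || a1)   — absorption
= a5 || a1   — complement / identity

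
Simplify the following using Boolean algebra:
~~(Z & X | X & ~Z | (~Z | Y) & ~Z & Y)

X | ~Z & Y

~~(Z & X | X & ~Z | (~Z | Y) & ~Z & Y)
= ~~(X | (~Z | Y) & ~Z & Y)   [distribution]
= ~~(X | ~Z & Y)   [absorption]
= X | ~Z & Y   [double negation]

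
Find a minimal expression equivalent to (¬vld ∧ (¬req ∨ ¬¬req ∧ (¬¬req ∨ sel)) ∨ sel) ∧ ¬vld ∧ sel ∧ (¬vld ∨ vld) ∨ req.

¬vld ∧ sel ∨ req

(¬vld ∧ (¬req ∨ ¬¬req ∧ (¬¬req ∨ sel)) ∨ sel) ∧ ¬vld ∧ sel ∧ (¬vld ∨ vld) ∨ req
= (¬vld ∧ (¬req ∨ ¬¬req ∧ (¬¬req ∨ sel)) ∨ sel) ∧ ¬vld ∧ sel ∨ req   — complement / identity
= (¬vld ∧ (¬req ∨ ¬¬req) ∨ sel) ∧ ¬vld ∧ sel ∨ req   — absorption
= (¬vld ∧ (¬req ∨ req) ∨ sel) ∧ ¬vld ∧ sel ∨ req   — double negation
= (¬vld ∨ sel) ∧ ¬vld ∧ sel ∨ req   — complement / identity
= ¬vld ∧ sel ∨ req   — absorption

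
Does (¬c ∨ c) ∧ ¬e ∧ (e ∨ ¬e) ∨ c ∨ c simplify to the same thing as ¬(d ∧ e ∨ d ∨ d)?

E1: (¬c ∨ c) ∧ ¬e ∧ (e ∨ ¬e) ∨ c ∨ c
    = ¬e ∧ (e ∨ ¬e) ∨ c ∨ c   — complement / identity
    = ¬e ∨ c ∨ c   — complement / identity
    = ¬e ∨ c   — idempotence
E2: ¬(d ∧ e ∨ d ∨ d)
    = ¬(d ∧ e ∨ d)   — idempotence
    = ¬d   — absorption
These differ: at c=1, d=1, e=0, E1 = 1 but E2 = 0.

No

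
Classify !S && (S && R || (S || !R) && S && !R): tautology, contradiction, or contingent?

!S && (S && R || (S || !R) && S && !R)
= !S && (S && R || S && !R)   — absorption
= !S && S   — distribution
= false   — complement

contradiction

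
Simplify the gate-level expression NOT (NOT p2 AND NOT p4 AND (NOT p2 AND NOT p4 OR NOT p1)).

NOT (NOT p2 AND NOT p4 AND (NOT p2 AND NOT p4 OR NOT p1))
= NOT (NOT p2 AND NOT p4)   — absorption
= p2 OR p4   — De Morgan

p2 OR p4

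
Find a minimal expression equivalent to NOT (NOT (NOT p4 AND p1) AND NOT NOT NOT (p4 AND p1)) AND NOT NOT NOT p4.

p1 AND NOT p4

NOT (NOT (NOT p4 AND p1) AND NOT NOT NOT (p4 AND p1)) AND NOT NOT NOT p4
= NOT (NOT (NOT p4 AND p1) AND NOT (p4 AND p1)) AND NOT NOT NOT p4   [double negation]
= (NOT p4 AND p1 OR p4 AND p1) AND NOT NOT NOT p4   [De Morgan]
= p1 AND NOT NOT NOT p4   [distribution]
= p1 AND NOT p4   [double negation]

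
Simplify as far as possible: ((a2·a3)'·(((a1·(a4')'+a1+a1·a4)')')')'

a2·a3+a1

((a2·a3)'·(((a1·(a4')'+a1+a1·a4)')')')'
= ((a2·a3)'·(a1·(a4')'+a1+a1·a4)')'   — double negation
= a2·a3+a1·(a4')'+a1+a1·a4   — De Morgan
= a2·a3+a1·a4+a1+a1·a4   — double negation
= a2·a3+a1+a1·a4   — absorption
= a2·a3+a1   — absorption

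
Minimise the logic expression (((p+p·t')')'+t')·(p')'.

p

(((p+p·t')')'+t')·(p')'
= ((p')'+t')·(p')'   [absorption]
= (p')'   [absorption]
= p   [double negation]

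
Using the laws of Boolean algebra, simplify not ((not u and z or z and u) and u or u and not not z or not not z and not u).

not ((not u and z or z and u) and u or u and not not z or not not z and not u)
= not ((not u and z or z and u) and u or not not z)   [distribution]
= not ((not u and z or z and u) and u or z)   [double negation]
= not (z and u or z)   [distribution]
= not z   [absorption]

not z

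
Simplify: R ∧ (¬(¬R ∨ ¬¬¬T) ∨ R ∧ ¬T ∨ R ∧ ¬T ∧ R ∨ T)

R ∧ (¬(¬R ∨ ¬¬¬T) ∨ R ∧ ¬T ∨ R ∧ ¬T ∧ R ∨ T)
= R ∧ (¬(¬R ∨ ¬¬¬T) ∨ R ∧ ¬T ∨ T)   (absorption)
= R ∧ (R ∧ ¬¬T ∨ R ∧ ¬T ∨ T)   (De Morgan)
= R ∧ (R ∧ T ∨ R ∧ ¬T ∨ T)   (double negation)
= R ∧ (R ∨ T)   (distribution)
= R   (absorption)

R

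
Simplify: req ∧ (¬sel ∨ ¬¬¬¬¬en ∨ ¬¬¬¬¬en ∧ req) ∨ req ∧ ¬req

req ∧ (¬sel ∨ ¬en)

req ∧ (¬sel ∨ ¬¬¬¬¬en ∨ ¬¬¬¬¬en ∧ req) ∨ req ∧ ¬req
= req ∧ (¬sel ∨ ¬¬¬¬¬en ∨ ¬¬¬¬¬en ∧ req)   (complement / identity)
= req ∧ (¬sel ∨ ¬¬¬¬¬en)   (absorption)
= req ∧ (¬sel ∨ ¬¬¬en)   (double negation)
= req ∧ (¬sel ∨ ¬en)   (double negation)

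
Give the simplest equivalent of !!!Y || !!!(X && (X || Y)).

!!!Y || !!!(X && (X || Y))
= !!!Y || !!!X   — absorption
= !Y || !!!X   — double negation
= !Y || !X   — double negation

!Y || !X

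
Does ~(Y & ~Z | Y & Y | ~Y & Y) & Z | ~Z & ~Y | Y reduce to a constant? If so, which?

yes, True

~(Y & ~Z | Y & Y | ~Y & Y) & Z | ~Z & ~Y | Y
= ~(Y & ~Z | Y) & Z | ~Z & ~Y | Y
= ~Y & Z | ~Z & ~Y | Y
= ~Y | Y
= 1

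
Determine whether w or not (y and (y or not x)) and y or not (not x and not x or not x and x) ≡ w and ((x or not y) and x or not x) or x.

E1: w or not (y and (y or not x)) and y or not (not x and not x or not x and x)
    = w or not (y and (y or not x)) and y or not not x   — distribution
    = w or not y and y or not not x   — absorption
    = w or not not x   — complement / identity
    = w or x   — double negation
E2: w and ((x or not y) and x or not x) or x
    = w and (x or not x) or x   — absorption
    = w or x   — complement / identity
Both reduce to w or x, so they are equivalent.

Yes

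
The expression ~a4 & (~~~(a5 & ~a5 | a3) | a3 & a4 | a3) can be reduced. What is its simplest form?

~a4 & (~~~(a5 & ~a5 | a3) | a3 & a4 | a3)
= ~a4 & (~(a5 & ~a5 | a3) | a3 & a4 | a3)   — double negation
= ~a4 & (~(a5 & ~a5 | a3) | a3)   — absorption
= ~a4 & (~a3 | a3)   — complement / identity
= ~a4   — complement / identity

~a4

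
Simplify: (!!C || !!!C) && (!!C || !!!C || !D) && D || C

(!!C || !!!C) && (!!C || !!!C || !D) && D || C
= (!!C || !!!C) && D || C   (absorption)
= (!!C || !C) && D || C   (double negation)
= (C || !C) && D || C   (double negation)
= D || C   (complement / identity)

D || C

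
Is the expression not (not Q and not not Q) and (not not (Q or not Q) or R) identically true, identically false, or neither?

identically true

not (not Q and not not Q) and (not not (Q or not Q) or R)
= (Q or not Q) and (not not (Q or not Q) or R)   (De Morgan)
= (Q or not Q) and (Q or not Q or R)   (double negation)
= Q or not Q   (absorption)
= True   (complement)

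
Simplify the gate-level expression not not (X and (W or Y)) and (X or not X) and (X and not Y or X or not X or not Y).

X and (W or Y)

not not (X and (W or Y)) and (X or not X) and (X and not Y or X or not X or not Y)
= not not (X and (W or Y)) and (X or not X) and (X or not X or not Y)   [absorption]
= not not (X and (W or Y)) and (X or not X)   [absorption]
= X and (W or Y) and (X or not X)   [double negation]
= X and (W or Y)   [complement / identity]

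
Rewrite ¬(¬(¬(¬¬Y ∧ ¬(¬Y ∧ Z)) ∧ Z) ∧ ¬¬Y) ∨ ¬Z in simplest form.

¬(¬(¬(¬¬Y ∧ ¬(¬Y ∧ Z)) ∧ Z) ∧ ¬¬Y) ∨ ¬Z
= ¬(¬((¬Y ∨ ¬Y ∧ Z) ∧ Z) ∧ ¬¬Y) ∨ ¬Z   [De Morgan]
= ¬(¬(¬Y ∧ Z) ∧ ¬¬Y) ∨ ¬Z   [absorption]
= ¬Y ∧ Z ∨ ¬Y ∨ ¬Z   [De Morgan]
= ¬Y ∨ ¬Z   [absorption]

¬Y ∨ ¬Z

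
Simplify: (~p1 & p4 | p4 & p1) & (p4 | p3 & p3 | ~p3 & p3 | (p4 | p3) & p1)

p4

(~p1 & p4 | p4 & p1) & (p4 | p3 & p3 | ~p3 & p3 | (p4 | p3) & p1)
= (~p1 & p4 | p4 & p1) & (p4 | p3 | (p4 | p3) & p1)   [distribution]
= p4 & (p4 | p3 | (p4 | p3) & p1)   [distribution]
= p4 & (p4 | p3)   [absorption]
= p4   [absorption]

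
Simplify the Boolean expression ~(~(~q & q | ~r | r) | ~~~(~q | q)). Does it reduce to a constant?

~(~(~q & q | ~r | r) | ~~~(~q | q))
= ~(~(~r | r) | ~~~(~q | q))   [complement / identity]
= ~(~(~r | r) | ~(~q | q))   [double negation]
= (~r | r) & (~q | q)   [De Morgan]
= ~r | r   [complement / identity]
= 1   [complement]

1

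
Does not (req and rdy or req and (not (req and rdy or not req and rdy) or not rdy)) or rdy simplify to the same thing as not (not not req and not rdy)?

E1: not (req and rdy or req and (not (req and rdy or not req and rdy) or not rdy)) or rdy
    = not (req and rdy or req and (not rdy or not rdy)) or rdy   — distribution
    = not (req and rdy or req and not rdy) or rdy   — idempotence
    = not req or rdy   — distribution
E2: not (not not req and not rdy)
    = not req or rdy   — De Morgan
Both reduce to not req or rdy, so they are equivalent.

Yes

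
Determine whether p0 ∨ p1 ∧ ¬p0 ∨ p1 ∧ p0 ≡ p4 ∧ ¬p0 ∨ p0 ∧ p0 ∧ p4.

E1: p0 ∨ p1 ∧ ¬p0 ∨ p1 ∧ p0
    = p0 ∨ p1   [distribution]
E2: p4 ∧ ¬p0 ∨ p0 ∧ p0 ∧ p4
    = p4 ∧ ¬p0 ∨ p0 ∧ p4   [idempotence]
    = p4   [distribution]
These differ: at p0=0, p1=1, p4=0, E1 = 1 but E2 = 0.

No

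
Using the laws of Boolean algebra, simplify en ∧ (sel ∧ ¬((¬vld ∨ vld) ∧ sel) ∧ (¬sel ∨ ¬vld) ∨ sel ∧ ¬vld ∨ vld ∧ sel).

en ∧ sel

en ∧ (sel ∧ ¬((¬vld ∨ vld) ∧ sel) ∧ (¬sel ∨ ¬vld) ∨ sel ∧ ¬vld ∨ vld ∧ sel)
= en ∧ (sel ∧ ¬sel ∧ (¬sel ∨ ¬vld) ∨ sel ∧ ¬vld ∨ vld ∧ sel)   — complement / identity
= en ∧ (sel ∧ ¬sel ∨ sel ∧ ¬vld ∨ vld ∧ sel)   — absorption
= en ∧ (sel ∧ ¬sel ∨ sel)   — distribution
= en ∧ sel   — complement / identity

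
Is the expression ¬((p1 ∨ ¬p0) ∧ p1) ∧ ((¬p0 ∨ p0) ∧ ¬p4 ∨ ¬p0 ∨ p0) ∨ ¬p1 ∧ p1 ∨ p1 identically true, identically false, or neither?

identically true

¬((p1 ∨ ¬p0) ∧ p1) ∧ ((¬p0 ∨ p0) ∧ ¬p4 ∨ ¬p0 ∨ p0) ∨ ¬p1 ∧ p1 ∨ p1
= ¬((p1 ∨ ¬p0) ∧ p1) ∧ (¬p0 ∨ p0) ∨ ¬p1 ∧ p1 ∨ p1   [absorption]
= ¬((p1 ∨ ¬p0) ∧ p1) ∧ (¬p0 ∨ p0) ∨ p1   [complement / identity]
= ¬((p1 ∨ ¬p0) ∧ p1) ∨ p1   [complement / identity]
= ¬p1 ∨ p1   [absorption]
= True   [complement]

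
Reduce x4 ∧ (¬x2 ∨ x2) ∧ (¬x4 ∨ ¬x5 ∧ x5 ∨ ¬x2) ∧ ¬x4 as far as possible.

False

x4 ∧ (¬x2 ∨ x2) ∧ (¬x4 ∨ ¬x5 ∧ x5 ∨ ¬x2) ∧ ¬x4
= x4 ∧ (¬x2 ∨ x2) ∧ (¬x4 ∨ ¬x2) ∧ ¬x4   [complement / identity]
= x4 ∧ (¬x4 ∨ ¬x2) ∧ ¬x4   [complement / identity]
= x4 ∧ ¬x4   [absorption]
= False   [complement]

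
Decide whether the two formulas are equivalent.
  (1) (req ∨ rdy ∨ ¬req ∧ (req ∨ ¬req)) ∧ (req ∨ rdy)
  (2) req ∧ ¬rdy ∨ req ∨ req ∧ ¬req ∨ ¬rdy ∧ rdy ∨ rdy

E1: (req ∨ rdy ∨ ¬req ∧ (req ∨ ¬req)) ∧ (req ∨ rdy)
    = (req ∨ rdy ∨ ¬req) ∧ (req ∨ rdy)   (complement / identity)
    = req ∨ rdy   (absorption)
E2: req ∧ ¬rdy ∨ req ∨ req ∧ ¬req ∨ ¬rdy ∧ rdy ∨ rdy
    = req ∨ req ∧ ¬req ∨ ¬rdy ∧ rdy ∨ rdy   (absorption)
    = req ∨ req ∧ ¬req ∨ rdy   (complement / identity)
    = req ∨ rdy   (complement / identity)
Both reduce to req ∨ rdy, so they are equivalent.

Yes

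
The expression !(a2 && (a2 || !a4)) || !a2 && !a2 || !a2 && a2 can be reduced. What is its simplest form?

!(a2 && (a2 || !a4)) || !a2 && !a2 || !a2 && a2
= !(a2 && (a2 || !a4)) || (!a2 || a2) && !a2   — distribution
= !a2 || (!a2 || a2) && !a2   — absorption
= !a2 || !a2   — complement / identity
= !a2   — idempotence

!a2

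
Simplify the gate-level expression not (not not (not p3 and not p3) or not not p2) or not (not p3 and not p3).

p3

not (not not (not p3 and not p3) or not not p2) or not (not p3 and not p3)
= not (not p3 and not p3) and not p2 or not (not p3 and not p3)   (De Morgan)
= not (not p3 and not p3)   (absorption)
= p3 or p3   (De Morgan)
= p3   (idempotence)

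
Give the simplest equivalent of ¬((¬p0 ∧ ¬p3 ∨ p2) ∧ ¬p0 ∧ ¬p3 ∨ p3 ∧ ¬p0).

¬((¬p0 ∧ ¬p3 ∨ p2) ∧ ¬p0 ∧ ¬p3 ∨ p3 ∧ ¬p0)
= ¬(¬p0 ∧ ¬p3 ∨ p3 ∧ ¬p0)   — absorption
= ¬¬p0   — distribution
= p0   — double negation

p0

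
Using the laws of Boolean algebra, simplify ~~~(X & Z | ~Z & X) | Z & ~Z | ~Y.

~X | ~Y

~~~(X & Z | ~Z & X) | Z & ~Z | ~Y
= ~~~(X & Z | ~Z & X) | ~Y   [complement / identity]
= ~~~X | ~Y   [distribution]
= ~X | ~Y   [double negation]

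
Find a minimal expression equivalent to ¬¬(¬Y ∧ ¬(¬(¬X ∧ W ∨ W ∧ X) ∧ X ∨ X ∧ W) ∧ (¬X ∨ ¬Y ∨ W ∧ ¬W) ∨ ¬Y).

¬¬(¬Y ∧ ¬(¬(¬X ∧ W ∨ W ∧ X) ∧ X ∨ X ∧ W) ∧ (¬X ∨ ¬Y ∨ W ∧ ¬W) ∨ ¬Y)
= ¬¬(¬Y ∧ ¬(¬W ∧ X ∨ X ∧ W) ∧ (¬X ∨ ¬Y ∨ W ∧ ¬W) ∨ ¬Y)   [distribution]
= ¬¬(¬Y ∧ ¬X ∧ (¬X ∨ ¬Y ∨ W ∧ ¬W) ∨ ¬Y)   [distribution]
= ¬¬(¬Y ∧ ¬X ∧ (¬X ∨ ¬Y) ∨ ¬Y)   [complement / identity]
= ¬¬(¬Y ∧ ¬X ∨ ¬Y)   [absorption]
= ¬Y ∧ ¬X ∨ ¬Y   [double negation]
= ¬Y   [absorption]

¬Y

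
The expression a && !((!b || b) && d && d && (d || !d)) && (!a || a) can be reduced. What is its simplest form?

a && !((!b || b) && d && d && (d || !d)) && (!a || a)
= a && !((!b || b) && d && d) && (!a || a)   (complement / identity)
= a && !((!b || b) && d && d)   (complement / identity)
= a && !(d && d)   (complement / identity)
= a && !d   (idempotence)

a && !d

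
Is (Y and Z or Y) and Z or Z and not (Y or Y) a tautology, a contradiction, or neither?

(Y and Z or Y) and Z or Z and not (Y or Y)
= (Y and Z or Y) and Z or Z and not Y
= Y and Z or Z and not Y
= Z
This depends on Z, so it is not a constant.

neither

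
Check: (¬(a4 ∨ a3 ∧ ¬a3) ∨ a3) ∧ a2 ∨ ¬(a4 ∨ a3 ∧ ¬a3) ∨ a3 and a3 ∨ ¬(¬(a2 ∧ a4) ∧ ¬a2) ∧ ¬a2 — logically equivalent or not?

No

E1: (¬(a4 ∨ a3 ∧ ¬a3) ∨ a3) ∧ a2 ∨ ¬(a4 ∨ a3 ∧ ¬a3) ∨ a3
    = ¬(a4 ∨ a3 ∧ ¬a3) ∨ a3
    = ¬a4 ∨ a3
E2: a3 ∨ ¬(¬(a2 ∧ a4) ∧ ¬a2) ∧ ¬a2
    = a3 ∨ (a2 ∧ a4 ∨ a2) ∧ ¬a2
    = a3 ∨ a2 ∧ ¬a2
    = a3
These differ: at a2=0, a3=0, a4=0, E1 = 1 but E2 = 0.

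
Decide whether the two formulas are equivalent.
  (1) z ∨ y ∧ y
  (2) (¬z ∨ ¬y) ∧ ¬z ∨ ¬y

E1: z ∨ y ∧ y
    = z ∨ y
E2: (¬z ∨ ¬y) ∧ ¬z ∨ ¬y
    = ¬z ∨ ¬y
These differ: at y=1, z=1, E1 = 1 but E2 = 0.

No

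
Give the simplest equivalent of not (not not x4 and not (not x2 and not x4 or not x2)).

not x4 or not x2

not (not not x4 and not (not x2 and not x4 or not x2))
= not (not not x4 and not not x2)
= not x4 or not x2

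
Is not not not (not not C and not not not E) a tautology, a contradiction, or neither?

neither

not not not (not not C and not not not E)
= not (not not C and not not not E)   (double negation)
= not C or not not E   (De Morgan)
= not C or E   (double negation)
This depends on C, E, so it is not a constant.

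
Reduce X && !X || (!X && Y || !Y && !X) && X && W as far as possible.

false

X && !X || (!X && Y || !Y && !X) && X && W
= X && !X || !X && X && W   (distribution)
= (X || X && W) && !X   (distribution)
= X && !X   (absorption)
= false   (complement)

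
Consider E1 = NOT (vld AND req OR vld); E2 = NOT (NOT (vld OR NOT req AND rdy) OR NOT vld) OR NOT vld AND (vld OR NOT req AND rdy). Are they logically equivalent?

No

E1: NOT (vld AND req OR vld)
    = NOT vld   [absorption]
E2: NOT (NOT (vld OR NOT req AND rdy) OR NOT vld) OR NOT vld AND (vld OR NOT req AND rdy)
    = (vld OR NOT req AND rdy) AND vld OR NOT vld AND (vld OR NOT req AND rdy)   [De Morgan]
    = vld OR NOT req AND rdy   [distribution]
These differ: at rdy=0, req=1, vld=1, E1 = 0 but E2 = 1.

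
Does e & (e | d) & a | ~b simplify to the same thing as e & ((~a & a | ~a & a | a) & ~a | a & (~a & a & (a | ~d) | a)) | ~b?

Yes

E1: e & (e | d) & a | ~b
    = e & a | ~b
E2: e & ((~a & a | ~a & a | a) & ~a | a & (~a & a & (a | ~d) | a)) | ~b
    = e & ((~a & a | a) & ~a | a & (~a & a & (a | ~d) | a)) | ~b
    = e & ((~a & a | a) & ~a | a & (~a & a | a)) | ~b
    = e & (~a & a | a) | ~b
    = e & a | ~b
Both reduce to e & a | ~b, so they are equivalent.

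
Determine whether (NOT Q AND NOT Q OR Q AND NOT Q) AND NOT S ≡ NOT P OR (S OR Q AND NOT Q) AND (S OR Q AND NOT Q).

No

E1: (NOT Q AND NOT Q OR Q AND NOT Q) AND NOT S
    = NOT Q AND NOT S   — distribution
E2: NOT P OR (S OR Q AND NOT Q) AND (S OR Q AND NOT Q)
    = NOT P OR S OR Q AND NOT Q   — idempotence
    = NOT P OR S   — complement / identity
These differ: at P=0, Q=1, S=1, E1 = 0 but E2 = 1.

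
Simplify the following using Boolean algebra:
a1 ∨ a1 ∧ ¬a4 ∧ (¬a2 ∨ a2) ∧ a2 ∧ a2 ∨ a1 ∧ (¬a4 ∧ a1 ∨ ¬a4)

a1 ∨ a1 ∧ ¬a4 ∧ (¬a2 ∨ a2) ∧ a2 ∧ a2 ∨ a1 ∧ (¬a4 ∧ a1 ∨ ¬a4)
= a1 ∨ a1 ∧ ¬a4 ∧ a2 ∧ a2 ∨ a1 ∧ (¬a4 ∧ a1 ∨ ¬a4)   — complement / identity
= a1 ∨ a1 ∧ ¬a4 ∧ a2 ∨ a1 ∧ (¬a4 ∧ a1 ∨ ¬a4)   — idempotence
= a1 ∨ a1 ∧ ¬a4 ∧ a2 ∨ a1 ∧ ¬a4   — absorption
= a1 ∨ a1 ∧ ¬a4   — absorption
= a1   — absorption

a1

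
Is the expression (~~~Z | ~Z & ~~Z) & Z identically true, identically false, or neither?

(~~~Z | ~Z & ~~Z) & Z
= (~Z | ~Z & ~~Z) & Z   [double negation]
= (~Z | ~Z & Z) & Z   [double negation]
= ~Z & Z   [complement / identity]
= 0   [complement]

identically false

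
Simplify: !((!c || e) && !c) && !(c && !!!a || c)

false

!((!c || e) && !c) && !(c && !!!a || c)
= !!c && !(c && !!!a || c)   (absorption)
= !!c && !(c && !a || c)   (double negation)
= !!c && !c   (absorption)
= c && !c   (double negation)
= false   (complement)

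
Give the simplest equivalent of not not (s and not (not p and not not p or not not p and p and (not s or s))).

s and not p

not not (s and not (not p and not not p or not not p and p and (not s or s)))
= not not (s and not (not p and not not p or not not p and p))   — complement / identity
= not not (s and not not not p)   — distribution
= s and not not not p   — double negation
= s and not p   — double negation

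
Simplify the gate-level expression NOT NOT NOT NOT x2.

NOT NOT NOT NOT x2
= NOT NOT x2   — double negation
= x2   — double negation

x2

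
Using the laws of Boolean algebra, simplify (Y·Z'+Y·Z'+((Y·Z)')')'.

Y'

(Y·Z'+Y·Z'+((Y·Z)')')'
= (Y·Z'+((Y·Z)')')'   (idempotence)
= (Y·Z'+Y·Z)'   (double negation)
= Y'   (distribution)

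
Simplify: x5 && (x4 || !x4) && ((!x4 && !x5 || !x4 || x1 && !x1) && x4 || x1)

x5 && x1

x5 && (x4 || !x4) && ((!x4 && !x5 || !x4 || x1 && !x1) && x4 || x1)
= x5 && (x4 || !x4) && ((!x4 || x1 && !x1) && x4 || x1)   (absorption)
= x5 && ((!x4 || x1 && !x1) && x4 || x1)   (complement / identity)
= x5 && (!x4 && x4 || x1)   (complement / identity)
= x5 && x1   (complement / identity)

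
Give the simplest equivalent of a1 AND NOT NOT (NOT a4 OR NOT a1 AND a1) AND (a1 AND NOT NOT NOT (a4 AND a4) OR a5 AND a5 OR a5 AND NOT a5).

a1 AND NOT a4

a1 AND NOT NOT (NOT a4 OR NOT a1 AND a1) AND (a1 AND NOT NOT NOT (a4 AND a4) OR a5 AND a5 OR a5 AND NOT a5)
= a1 AND NOT NOT (NOT a4 OR NOT a1 AND a1) AND (a1 AND NOT NOT NOT a4 OR a5 AND a5 OR a5 AND NOT a5)   [idempotence]
= a1 AND NOT NOT (NOT a4 OR NOT a1 AND a1) AND (a1 AND NOT NOT NOT a4 OR a5)   [distribution]
= a1 AND NOT NOT NOT a4 AND (a1 AND NOT NOT NOT a4 OR a5)   [complement / identity]
= a1 AND NOT NOT NOT a4   [absorption]
= a1 AND NOT a4   [double negation]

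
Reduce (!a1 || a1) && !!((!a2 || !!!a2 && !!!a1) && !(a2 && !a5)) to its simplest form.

(!a1 || a1) && !!((!a2 || !!!a2 && !!!a1) && !(a2 && !a5))
= !!((!a2 || !!!a2 && !!!a1) && !(a2 && !a5))   — complement / identity
= !!((!a2 || !!!a2 && !a1) && !(a2 && !a5))   — double negation
= !!((!a2 || !a2 && !a1) && !(a2 && !a5))   — double negation
= !!(!a2 && !(a2 && !a5))   — absorption
= !(a2 || a2 && !a5)   — De Morgan
= !a2   — absorption

!a2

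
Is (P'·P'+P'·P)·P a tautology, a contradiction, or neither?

(P'·P'+P'·P)·P
= P'·P   [distribution]
= 0   [complement]

contradiction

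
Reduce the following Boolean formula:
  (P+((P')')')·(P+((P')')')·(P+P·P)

P

(P+((P')')')·(P+((P')')')·(P+P·P)
= (((P')')'+P·P)·(P+P·P)   [distribution]
= (P'+P·P)·(P+P·P)   [double negation]
= P'·P+P·P   [distribution]
= P   [distribution]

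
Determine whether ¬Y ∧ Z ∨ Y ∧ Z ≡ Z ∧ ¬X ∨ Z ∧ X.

Yes

E1: ¬Y ∧ Z ∨ Y ∧ Z
    = Z   — distribution
E2: Z ∧ ¬X ∨ Z ∧ X
    = Z   — distribution
Both reduce to Z, so they are equivalent.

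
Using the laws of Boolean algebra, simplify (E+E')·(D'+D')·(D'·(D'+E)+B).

D'

(E+E')·(D'+D')·(D'·(D'+E)+B)
= (D'+D')·(D'·(D'+E)+B)
= (D'+D')·(D'+B)
= D'·B+D'
= D'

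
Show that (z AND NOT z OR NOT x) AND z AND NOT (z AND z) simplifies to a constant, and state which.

(z AND NOT z OR NOT x) AND z AND NOT (z AND z)
= (z AND NOT z OR NOT x) AND z AND NOT z   — idempotence
= z AND NOT z   — absorption
= FALSE   — complement

FALSE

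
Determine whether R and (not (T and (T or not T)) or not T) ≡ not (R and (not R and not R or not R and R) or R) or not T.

No

E1: R and (not (T and (T or not T)) or not T)
    = R and (not T or not T)   — complement / identity
    = R and not T   — idempotence
E2: not (R and (not R and not R or not R and R) or R) or not T
    = not (R and not R or R) or not T   — distribution
    = not R or not T   — complement / identity
These differ: at R=0, T=0, E1 = 0 but E2 = 1.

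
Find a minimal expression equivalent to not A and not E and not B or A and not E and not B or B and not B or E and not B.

not B

not A and not E and not B or A and not E and not B or B and not B or E and not B
= not E and not B or B and not B or E and not B   [distribution]
= not E and not B or E and not B   [complement / identity]
= not B   [distribution]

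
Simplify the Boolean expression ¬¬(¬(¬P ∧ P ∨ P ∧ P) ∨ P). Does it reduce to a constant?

¬¬(¬(¬P ∧ P ∨ P ∧ P) ∨ P)
= ¬¬(¬P ∨ P)   — distribution
= ¬P ∨ P   — double negation
= True   — complement

True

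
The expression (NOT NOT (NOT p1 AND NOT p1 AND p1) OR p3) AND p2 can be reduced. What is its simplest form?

(NOT NOT (NOT p1 AND NOT p1 AND p1) OR p3) AND p2
= (NOT p1 AND NOT p1 AND p1 OR p3) AND p2
= (NOT p1 AND p1 OR p3) AND p2
= p3 AND p2

p3 AND p2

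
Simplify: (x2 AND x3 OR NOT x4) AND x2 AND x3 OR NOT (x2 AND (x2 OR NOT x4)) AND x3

x3

(x2 AND x3 OR NOT x4) AND x2 AND x3 OR NOT (x2 AND (x2 OR NOT x4)) AND x3
= x2 AND x3 OR NOT (x2 AND (x2 OR NOT x4)) AND x3
= x2 AND x3 OR NOT x2 AND x3
= x3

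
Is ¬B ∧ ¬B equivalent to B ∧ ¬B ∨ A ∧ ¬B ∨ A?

E1: ¬B ∧ ¬B
    = ¬B   [idempotence]
E2: B ∧ ¬B ∨ A ∧ ¬B ∨ A
    = B ∧ ¬B ∨ A   [absorption]
    = A   [complement / identity]
These differ: at A=0, B=0, E1 = 1 but E2 = 0.

No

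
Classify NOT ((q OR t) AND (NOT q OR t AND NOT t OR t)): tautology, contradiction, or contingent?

NOT ((q OR t) AND (NOT q OR t AND NOT t OR t))
= NOT ((q OR t) AND (NOT q OR t))   (complement / identity)
= NOT (t OR q AND NOT q)   (distribution)
= NOT t   (complement / identity)
This depends on t, so it is not a constant.

contingent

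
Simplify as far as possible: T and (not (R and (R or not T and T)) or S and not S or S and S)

T and (not R or S)

T and (not (R and (R or not T and T)) or S and not S or S and S)
= T and (not (R and (R or not T and T)) or S)   (distribution)
= T and (not (R and R) or S)   (complement / identity)
= T and (not R or S)   (idempotence)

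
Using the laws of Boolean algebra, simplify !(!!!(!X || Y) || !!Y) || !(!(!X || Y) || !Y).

!(!!!(!X || Y) || !!Y) || !(!(!X || Y) || !Y)
= !(!!!(!X || Y) || !!Y) || (!X || Y) && Y   (De Morgan)
= !(!(!X || Y) || !!Y) || (!X || Y) && Y   (double negation)
= (!X || Y) && !Y || (!X || Y) && Y   (De Morgan)
= !X || Y   (distribution)

!X || Y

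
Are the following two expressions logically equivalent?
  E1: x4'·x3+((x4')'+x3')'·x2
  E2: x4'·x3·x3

Yes

E1: x4'·x3+((x4')'+x3')'·x2
    = x4'·x3+x4'·x3·x2
    = x4'·x3
E2: x4'·x3·x3
    = x4'·x3
Both reduce to x4'·x3, so they are equivalent.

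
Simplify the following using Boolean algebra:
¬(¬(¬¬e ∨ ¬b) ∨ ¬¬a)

¬(¬(¬¬e ∨ ¬b) ∨ ¬¬a)
= ¬(¬(e ∨ ¬b) ∨ ¬¬a)   (double negation)
= (e ∨ ¬b) ∧ ¬a   (De Morgan)

(e ∨ ¬b) ∧ ¬a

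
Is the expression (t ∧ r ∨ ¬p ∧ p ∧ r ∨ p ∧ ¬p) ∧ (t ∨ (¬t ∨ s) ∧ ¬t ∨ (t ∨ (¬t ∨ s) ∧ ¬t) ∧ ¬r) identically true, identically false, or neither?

(t ∧ r ∨ ¬p ∧ p ∧ r ∨ p ∧ ¬p) ∧ (t ∨ (¬t ∨ s) ∧ ¬t ∨ (t ∨ (¬t ∨ s) ∧ ¬t) ∧ ¬r)
= (t ∧ r ∨ ¬p ∧ p ∧ r ∨ p ∧ ¬p) ∧ (t ∨ (¬t ∨ s) ∧ ¬t)
= (r ∧ (t ∨ ¬p ∧ p) ∨ p ∧ ¬p) ∧ (t ∨ (¬t ∨ s) ∧ ¬t)
= (r ∧ t ∨ p ∧ ¬p) ∧ (t ∨ (¬t ∨ s) ∧ ¬t)
= (r ∧ t ∨ p ∧ ¬p) ∧ (t ∨ ¬t)
= r ∧ t ∨ p ∧ ¬p
= r ∧ t
This depends on r, t, so it is not a constant.

neither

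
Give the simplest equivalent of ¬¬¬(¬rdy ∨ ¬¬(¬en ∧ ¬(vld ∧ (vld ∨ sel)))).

rdy ∧ (en ∨ vld)

¬¬¬(¬rdy ∨ ¬¬(¬en ∧ ¬(vld ∧ (vld ∨ sel))))
= ¬¬¬(¬rdy ∨ ¬¬(¬en ∧ ¬vld))   [absorption]
= ¬¬¬(¬rdy ∨ ¬(en ∨ vld))   [De Morgan]
= ¬(¬rdy ∨ ¬(en ∨ vld))   [double negation]
= rdy ∧ (en ∨ vld)   [De Morgan]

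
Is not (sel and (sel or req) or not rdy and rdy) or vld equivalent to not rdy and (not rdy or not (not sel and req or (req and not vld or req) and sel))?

E1: not (sel and (sel or req) or not rdy and rdy) or vld
    = not (sel or not rdy and rdy) or vld   — absorption
    = not sel or vld   — complement / identity
E2: not rdy and (not rdy or not (not sel and req or (req and not vld or req) and sel))
    = not rdy and (not rdy or not (not sel and req or req and sel))   — absorption
    = not rdy and (not rdy or not req)   — distribution
    = not rdy   — absorption
These differ: at rdy=1, req=1, sel=1, vld=1, E1 = 1 but E2 = 0.

No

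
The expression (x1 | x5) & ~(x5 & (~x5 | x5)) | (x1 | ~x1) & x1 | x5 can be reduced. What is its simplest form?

x1 | x5

(x1 | x5) & ~(x5 & (~x5 | x5)) | (x1 | ~x1) & x1 | x5
= (x1 | x5) & ~(x5 & (~x5 | x5)) | x1 | x5   [complement / identity]
= (x1 | x5) & ~x5 | x1 | x5   [complement / identity]
= x1 | x5   [absorption]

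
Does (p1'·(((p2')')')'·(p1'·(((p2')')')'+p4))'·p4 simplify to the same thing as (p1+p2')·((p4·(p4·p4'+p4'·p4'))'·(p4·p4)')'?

Yes

E1: (p1'·(((p2')')')'·(p1'·(((p2')')')'+p4))'·p4
    = (p1'·(((p2')')')')'·p4   (absorption)
    = (p1+((p2')')')·p4   (De Morgan)
    = (p1+p2')·p4   (double negation)
E2: (p1+p2')·((p4·(p4·p4'+p4'·p4'))'·(p4·p4)')'
    = (p1+p2')·((p4·p4')'·(p4·p4)')'   (distribution)
    = (p1+p2')·(p4·p4'+p4·p4)   (De Morgan)
    = (p1+p2')·p4   (distribution)
Both reduce to (p1+p2')·p4, so they are equivalent.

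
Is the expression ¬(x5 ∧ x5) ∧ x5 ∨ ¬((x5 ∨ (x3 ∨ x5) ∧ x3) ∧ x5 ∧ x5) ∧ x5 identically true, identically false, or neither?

¬(x5 ∧ x5) ∧ x5 ∨ ¬((x5 ∨ (x3 ∨ x5) ∧ x3) ∧ x5 ∧ x5) ∧ x5
= ¬(x5 ∧ x5) ∧ x5 ∨ ¬((x5 ∨ x3) ∧ x5 ∧ x5) ∧ x5   (absorption)
= ¬(x5 ∧ x5) ∧ x5 ∨ ¬(x5 ∧ x5) ∧ x5   (absorption)
= ¬(x5 ∧ x5) ∧ x5   (idempotence)
= ¬x5 ∧ x5   (idempotence)
= False   (complement)

identically false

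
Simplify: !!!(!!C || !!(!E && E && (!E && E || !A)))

!C

!!!(!!C || !!(!E && E && (!E && E || !A)))
= !!!(!!C || !E && E && (!E && E || !A))   [double negation]
= !!!(!!C || !E && E)   [absorption]
= !!!!!C   [complement / identity]
= !!!C   [double negation]
= !C   [double negation]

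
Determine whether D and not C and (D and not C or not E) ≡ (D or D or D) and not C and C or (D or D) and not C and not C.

Yes

E1: D and not C and (D and not C or not E)
    = D and not C
E2: (D or D or D) and not C and C or (D or D) and not C and not C
    = (D or D) and not C and C or (D or D) and not C and not C
    = (D or D) and not C
    = D and not C
Both reduce to D and not C, so they are equivalent.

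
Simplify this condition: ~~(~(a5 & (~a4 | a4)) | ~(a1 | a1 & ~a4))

~~(~(a5 & (~a4 | a4)) | ~(a1 | a1 & ~a4))
= ~(a5 & (~a4 | a4)) | ~(a1 | a1 & ~a4)   — double negation
= ~(a5 & (~a4 | a4)) | ~a1   — absorption
= ~a5 | ~a1   — complement / identity

~a5 | ~a1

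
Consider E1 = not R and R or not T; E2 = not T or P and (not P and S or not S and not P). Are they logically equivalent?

Yes

E1: not R and R or not T
    = not T
E2: not T or P and (not P and S or not S and not P)
    = not T or P and not P
    = not T
Both reduce to not T, so they are equivalent.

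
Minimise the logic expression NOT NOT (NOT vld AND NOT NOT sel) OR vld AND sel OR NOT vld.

sel OR NOT vld

NOT NOT (NOT vld AND NOT NOT sel) OR vld AND sel OR NOT vld
= NOT NOT (NOT vld AND sel) OR vld AND sel OR NOT vld   — double negation
= NOT vld AND sel OR vld AND sel OR NOT vld   — double negation
= sel OR NOT vld   — distribution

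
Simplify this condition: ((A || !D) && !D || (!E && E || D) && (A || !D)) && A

A

((A || !D) && !D || (!E && E || D) && (A || !D)) && A
= ((A || !D) && !D || D && (A || !D)) && A   — complement / identity
= (A || !D) && A   — distribution
= A   — absorption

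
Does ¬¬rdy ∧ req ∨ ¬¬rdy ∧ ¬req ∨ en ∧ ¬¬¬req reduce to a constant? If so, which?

¬¬rdy ∧ req ∨ ¬¬rdy ∧ ¬req ∨ en ∧ ¬¬¬req
= ¬¬rdy ∧ req ∨ ¬¬rdy ∧ ¬req ∨ en ∧ ¬req
= ¬¬rdy ∨ en ∧ ¬req
= rdy ∨ en ∧ ¬req
This depends on en, rdy, req, so it is not a constant.

no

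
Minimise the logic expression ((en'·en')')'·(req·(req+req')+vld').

((en'·en')')'·(req·(req+req')+vld')
= ((en'·en')')'·(req+vld')   — complement / identity
= ((en')')'·(req+vld')   — idempotence
= en'·(req+vld')   — double negation

en'·(req+vld')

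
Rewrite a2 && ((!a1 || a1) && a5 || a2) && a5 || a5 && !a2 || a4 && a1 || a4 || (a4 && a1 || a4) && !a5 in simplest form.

a5 || a4

a2 && ((!a1 || a1) && a5 || a2) && a5 || a5 && !a2 || a4 && a1 || a4 || (a4 && a1 || a4) && !a5
= a2 && ((!a1 || a1) && a5 || a2) && a5 || a5 && !a2 || a4 && a1 || a4   (absorption)
= a2 && ((!a1 || a1) && a5 || a2) && a5 || a5 && !a2 || a4   (absorption)
= a2 && (a5 || a2) && a5 || a5 && !a2 || a4   (complement / identity)
= a2 && a5 || a5 && !a2 || a4   (absorption)
= a5 || a4   (distribution)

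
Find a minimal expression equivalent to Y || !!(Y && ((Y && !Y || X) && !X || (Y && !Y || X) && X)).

Y

Y || !!(Y && ((Y && !Y || X) && !X || (Y && !Y || X) && X))
= Y || Y && ((Y && !Y || X) && !X || (Y && !Y || X) && X)
= Y || Y && (Y && !Y || X)
= Y || Y && X
= Y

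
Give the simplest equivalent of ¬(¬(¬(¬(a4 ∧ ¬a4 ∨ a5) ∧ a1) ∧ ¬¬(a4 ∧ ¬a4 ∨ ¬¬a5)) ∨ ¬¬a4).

a5 ∧ ¬a4

¬(¬(¬(¬(a4 ∧ ¬a4 ∨ a5) ∧ a1) ∧ ¬¬(a4 ∧ ¬a4 ∨ ¬¬a5)) ∨ ¬¬a4)
= ¬(¬(a4 ∧ ¬a4 ∨ a5) ∧ a1 ∨ ¬(a4 ∧ ¬a4 ∨ ¬¬a5) ∨ ¬¬a4)   (De Morgan)
= ¬(¬(a4 ∧ ¬a4 ∨ a5) ∧ a1 ∨ ¬(a4 ∧ ¬a4 ∨ a5) ∨ ¬¬a4)   (double negation)
= ¬(¬(a4 ∧ ¬a4 ∨ a5) ∨ ¬¬a4)   (absorption)
= (a4 ∧ ¬a4 ∨ a5) ∧ ¬a4   (De Morgan)
= a5 ∧ ¬a4   (complement / identity)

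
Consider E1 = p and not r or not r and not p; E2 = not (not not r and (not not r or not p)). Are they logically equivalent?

E1: p and not r or not r and not p
    = not r
E2: not (not not r and (not not r or not p))
    = not not not r
    = not r
Both reduce to not r, so they are equivalent.

Yes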